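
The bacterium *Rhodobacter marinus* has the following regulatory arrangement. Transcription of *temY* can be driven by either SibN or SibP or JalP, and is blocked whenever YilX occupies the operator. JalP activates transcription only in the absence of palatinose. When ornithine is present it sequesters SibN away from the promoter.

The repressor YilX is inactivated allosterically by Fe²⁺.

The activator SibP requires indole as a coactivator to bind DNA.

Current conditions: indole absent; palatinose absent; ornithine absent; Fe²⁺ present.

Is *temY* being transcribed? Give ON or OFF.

ON

Fe²⁺ is present, so YilX is inactive.
Ornithine is absent, so SibN is active.
Indole is absent, so SibP is inactive.
Palatinose is absent, so JalP is active.
Activator SibN is present, so *temY* is transcribed.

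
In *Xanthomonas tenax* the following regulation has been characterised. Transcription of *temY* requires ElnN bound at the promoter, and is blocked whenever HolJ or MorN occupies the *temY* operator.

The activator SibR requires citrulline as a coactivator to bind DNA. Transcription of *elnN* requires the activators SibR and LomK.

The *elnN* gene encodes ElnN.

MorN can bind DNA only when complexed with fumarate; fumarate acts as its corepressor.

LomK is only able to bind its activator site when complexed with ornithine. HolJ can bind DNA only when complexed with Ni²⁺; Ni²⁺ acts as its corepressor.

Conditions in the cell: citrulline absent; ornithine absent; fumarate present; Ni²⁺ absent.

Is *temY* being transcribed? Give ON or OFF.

OFF

Citrulline is absent, so SibR is inactive.
Ornithine is absent, so LomK is inactive.
Required activator SibR is absent, so *elnN* is not transcribed.
So ElnN is not produced.
Ni²⁺ is absent, so HolJ is inactive.
Fumarate is present, so MorN is active.
With repressor MorN bound, *temY* is not transcribed.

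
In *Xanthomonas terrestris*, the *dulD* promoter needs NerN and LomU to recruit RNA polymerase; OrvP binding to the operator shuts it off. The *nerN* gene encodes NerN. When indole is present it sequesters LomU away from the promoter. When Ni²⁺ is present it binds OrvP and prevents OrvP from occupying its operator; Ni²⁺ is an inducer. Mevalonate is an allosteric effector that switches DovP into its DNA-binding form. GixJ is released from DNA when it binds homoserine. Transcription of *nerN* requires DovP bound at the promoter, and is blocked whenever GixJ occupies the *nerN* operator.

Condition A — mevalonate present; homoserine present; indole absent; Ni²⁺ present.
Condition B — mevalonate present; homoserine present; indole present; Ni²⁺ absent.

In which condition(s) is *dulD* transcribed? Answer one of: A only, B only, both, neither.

A only

Condition A:
Mevalonate is present, so DovP is active.
Homoserine is present, so GixJ is inactive.
No repressor is bound and DovP is active, so *nerN* is transcribed.
So NerN is produced and active.
Indole is absent, so LomU is active.
Ni²⁺ is present, so OrvP is inactive.
No repressor is bound and NerN and LomU are active, so *dulD* is transcribed.
→ *dulD* is ON in A.
Condition B:
Mevalonate is present, so DovP is active.
Homoserine is present, so GixJ is inactive.
No repressor is bound and DovP is active, so *nerN* is transcribed.
So NerN is produced and active.
Indole is present, so LomU is inactive.
Ni²⁺ is absent, so OrvP is active.
With repressor OrvP bound, *dulD* is not transcribed.
→ *dulD* is OFF in B.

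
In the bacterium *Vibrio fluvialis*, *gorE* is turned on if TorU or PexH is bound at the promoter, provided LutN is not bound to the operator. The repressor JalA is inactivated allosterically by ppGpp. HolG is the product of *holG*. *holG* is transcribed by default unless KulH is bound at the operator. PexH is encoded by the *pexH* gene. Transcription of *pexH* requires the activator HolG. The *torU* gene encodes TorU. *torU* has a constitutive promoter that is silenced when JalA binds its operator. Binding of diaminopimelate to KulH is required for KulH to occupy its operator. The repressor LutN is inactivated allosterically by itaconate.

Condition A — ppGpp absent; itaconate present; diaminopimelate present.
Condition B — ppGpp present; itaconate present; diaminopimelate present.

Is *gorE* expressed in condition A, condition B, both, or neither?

Condition A:
ppGpp is absent, so JalA is active.
With repressor JalA bound, *torU* is not transcribed.
So TorU is not produced.
Itaconate is present, so LutN is inactive.
Diaminopimelate is present, so KulH is active.
With repressor KulH bound, *holG* is not transcribed.
So HolG is not produced.
Required activator HolG is absent, so *pexH* is not transcribed.
So PexH is not produced.
No activator is available at the *gorE* promoter, so *gorE* is not transcribed.
→ *gorE* is OFF in A.
Condition B:
ppGpp is present, so JalA is inactive.
With no repressor bound, *torU* is transcribed.
So TorU is produced and active.
Itaconate is present, so LutN is inactive.
Diaminopimelate is present, so KulH is active.
With repressor KulH bound, *holG* is not transcribed.
So HolG is not produced.
Required activator HolG is absent, so *pexH* is not transcribed.
So PexH is not produced.
Activator TorU is present, so *gorE* is transcribed.
→ *gorE* is ON in B.

B only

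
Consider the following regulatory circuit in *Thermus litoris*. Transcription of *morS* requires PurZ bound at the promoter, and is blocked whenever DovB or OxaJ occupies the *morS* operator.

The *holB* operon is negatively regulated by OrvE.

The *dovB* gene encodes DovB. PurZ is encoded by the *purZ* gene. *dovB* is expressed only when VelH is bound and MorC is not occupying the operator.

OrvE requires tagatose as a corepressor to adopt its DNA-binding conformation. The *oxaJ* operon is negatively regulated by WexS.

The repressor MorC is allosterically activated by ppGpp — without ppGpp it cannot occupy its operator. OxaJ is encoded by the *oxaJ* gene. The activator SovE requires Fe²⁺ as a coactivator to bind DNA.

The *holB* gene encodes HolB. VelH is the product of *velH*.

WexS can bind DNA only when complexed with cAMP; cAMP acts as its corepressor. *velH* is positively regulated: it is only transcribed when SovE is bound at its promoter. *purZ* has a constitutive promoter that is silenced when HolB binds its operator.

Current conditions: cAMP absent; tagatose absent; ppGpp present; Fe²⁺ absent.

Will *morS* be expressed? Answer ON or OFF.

OFF

Tagatose is absent, so OrvE is inactive.
With no repressor bound, *holB* is transcribed.
So HolB is produced and active.
With repressor HolB bound, *purZ* is not transcribed.
So PurZ is not produced.
ppGpp is present, so MorC is active.
Fe²⁺ is absent, so SovE is inactive.
Required activator SovE is absent, so *velH* is not transcribed.
So VelH is not produced.
With repressor MorC bound, *dovB* is not transcribed.
So DovB is not produced.
cAMP is absent, so WexS is inactive.
With no repressor bound, *oxaJ* is transcribed.
So OxaJ is produced and active.
With repressor OxaJ bound, *morS* is not transcribed.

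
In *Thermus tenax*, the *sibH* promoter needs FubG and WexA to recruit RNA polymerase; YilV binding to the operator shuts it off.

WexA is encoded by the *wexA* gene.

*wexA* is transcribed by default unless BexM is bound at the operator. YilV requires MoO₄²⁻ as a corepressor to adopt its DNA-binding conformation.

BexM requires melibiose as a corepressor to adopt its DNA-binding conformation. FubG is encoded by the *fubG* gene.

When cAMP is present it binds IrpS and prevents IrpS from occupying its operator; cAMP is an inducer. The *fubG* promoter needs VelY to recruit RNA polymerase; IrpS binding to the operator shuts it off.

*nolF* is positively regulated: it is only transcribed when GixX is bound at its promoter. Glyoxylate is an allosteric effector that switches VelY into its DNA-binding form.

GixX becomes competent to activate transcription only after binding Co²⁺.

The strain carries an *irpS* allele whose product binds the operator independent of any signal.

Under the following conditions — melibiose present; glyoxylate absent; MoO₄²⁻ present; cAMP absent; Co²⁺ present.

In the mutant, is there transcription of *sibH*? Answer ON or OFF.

MoO₄²⁻ is present, so YilV is active.
Glyoxylate is absent, so VelY is inactive.
IrpS is constitutively active in this strain.
With repressor IrpS bound, *fubG* is not transcribed.
So FubG is not produced.
Melibiose is present, so BexM is active.
With repressor BexM bound, *wexA* is not transcribed.
So WexA is not produced.
With repressor YilV bound, *sibH* is not transcribed.

OFF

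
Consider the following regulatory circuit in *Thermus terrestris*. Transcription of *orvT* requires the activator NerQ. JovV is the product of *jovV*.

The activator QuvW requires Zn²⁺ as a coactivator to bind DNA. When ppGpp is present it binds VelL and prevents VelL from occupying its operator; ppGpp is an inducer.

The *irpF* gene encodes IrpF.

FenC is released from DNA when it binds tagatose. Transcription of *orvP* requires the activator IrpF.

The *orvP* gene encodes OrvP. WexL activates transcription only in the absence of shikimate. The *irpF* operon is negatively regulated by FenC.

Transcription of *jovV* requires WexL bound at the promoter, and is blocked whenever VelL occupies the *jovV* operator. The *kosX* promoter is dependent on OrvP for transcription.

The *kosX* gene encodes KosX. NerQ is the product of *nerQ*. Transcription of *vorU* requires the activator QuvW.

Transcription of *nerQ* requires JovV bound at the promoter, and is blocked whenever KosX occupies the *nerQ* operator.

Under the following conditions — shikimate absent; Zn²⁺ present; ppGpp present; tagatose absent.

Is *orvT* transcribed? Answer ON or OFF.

Tagatose is absent, so FenC is active.
With repressor FenC bound, *irpF* is not transcribed.
So IrpF is not produced.
Required activator IrpF is absent, so *orvP* is not transcribed.
So OrvP is not produced.
Required activator OrvP is absent, so *kosX* is not transcribed.
So KosX is not produced.
Shikimate is absent, so WexL is active.
ppGpp is present, so VelL is inactive.
No repressor is bound and WexL is active, so *jovV* is transcribed.
So JovV is produced and active.
No repressor is bound and JovV is active, so *nerQ* is transcribed.
So NerQ is produced and active.
No repressor is bound and NerQ is active, so *orvT* is transcribed.

ON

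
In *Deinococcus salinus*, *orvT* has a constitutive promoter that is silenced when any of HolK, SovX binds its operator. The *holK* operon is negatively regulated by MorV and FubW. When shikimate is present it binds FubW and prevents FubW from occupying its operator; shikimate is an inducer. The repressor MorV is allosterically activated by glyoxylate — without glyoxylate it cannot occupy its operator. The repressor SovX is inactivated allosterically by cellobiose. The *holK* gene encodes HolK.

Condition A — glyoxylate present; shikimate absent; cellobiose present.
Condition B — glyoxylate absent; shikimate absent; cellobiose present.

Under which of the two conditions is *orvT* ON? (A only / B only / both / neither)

both

Condition A:
Glyoxylate is present, so MorV is active.
Shikimate is absent, so FubW is active.
With repressor MorV bound, *holK* is not transcribed.
So HolK is not produced.
Cellobiose is present, so SovX is inactive.
With no repressor bound, *orvT* is transcribed.
→ *orvT* is ON in A.
Condition B:
Glyoxylate is absent, so MorV is inactive.
Shikimate is absent, so FubW is active.
With repressor FubW bound, *holK* is not transcribed.
So HolK is not produced.
Cellobiose is present, so SovX is inactive.
With no repressor bound, *orvT* is transcribed.
→ *orvT* is ON in B.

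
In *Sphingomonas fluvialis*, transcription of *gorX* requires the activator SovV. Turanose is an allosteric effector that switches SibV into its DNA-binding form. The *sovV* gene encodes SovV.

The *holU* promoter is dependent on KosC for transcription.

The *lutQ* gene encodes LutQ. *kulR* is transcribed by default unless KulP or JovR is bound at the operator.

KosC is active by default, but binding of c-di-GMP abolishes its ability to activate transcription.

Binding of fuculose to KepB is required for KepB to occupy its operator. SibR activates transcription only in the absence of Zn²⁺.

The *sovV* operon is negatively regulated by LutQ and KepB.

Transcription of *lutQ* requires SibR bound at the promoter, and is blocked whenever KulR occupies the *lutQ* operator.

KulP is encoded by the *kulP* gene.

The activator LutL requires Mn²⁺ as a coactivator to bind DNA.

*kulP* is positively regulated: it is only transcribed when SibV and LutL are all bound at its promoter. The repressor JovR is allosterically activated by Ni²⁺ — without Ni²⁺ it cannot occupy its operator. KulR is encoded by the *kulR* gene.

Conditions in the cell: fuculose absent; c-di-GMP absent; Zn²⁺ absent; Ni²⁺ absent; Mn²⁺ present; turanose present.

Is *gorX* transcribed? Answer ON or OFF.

Turanose is present, so SibV is active.
Mn²⁺ is present, so LutL is active.
No repressor is bound and SibV and LutL are active, so *kulP* is transcribed.
So KulP is produced and active.
Ni²⁺ is absent, so JovR is inactive.
With repressor KulP bound, *kulR* is not transcribed.
So KulR is not produced.
Zn²⁺ is absent, so SibR is active.
No repressor is bound and SibR is active, so *lutQ* is transcribed.
So LutQ is produced and active.
Fuculose is absent, so KepB is inactive.
With repressor LutQ bound, *sovV* is not transcribed.
So SovV is not produced.
Required activator SovV is absent, so *gorX* is not transcribed.

OFF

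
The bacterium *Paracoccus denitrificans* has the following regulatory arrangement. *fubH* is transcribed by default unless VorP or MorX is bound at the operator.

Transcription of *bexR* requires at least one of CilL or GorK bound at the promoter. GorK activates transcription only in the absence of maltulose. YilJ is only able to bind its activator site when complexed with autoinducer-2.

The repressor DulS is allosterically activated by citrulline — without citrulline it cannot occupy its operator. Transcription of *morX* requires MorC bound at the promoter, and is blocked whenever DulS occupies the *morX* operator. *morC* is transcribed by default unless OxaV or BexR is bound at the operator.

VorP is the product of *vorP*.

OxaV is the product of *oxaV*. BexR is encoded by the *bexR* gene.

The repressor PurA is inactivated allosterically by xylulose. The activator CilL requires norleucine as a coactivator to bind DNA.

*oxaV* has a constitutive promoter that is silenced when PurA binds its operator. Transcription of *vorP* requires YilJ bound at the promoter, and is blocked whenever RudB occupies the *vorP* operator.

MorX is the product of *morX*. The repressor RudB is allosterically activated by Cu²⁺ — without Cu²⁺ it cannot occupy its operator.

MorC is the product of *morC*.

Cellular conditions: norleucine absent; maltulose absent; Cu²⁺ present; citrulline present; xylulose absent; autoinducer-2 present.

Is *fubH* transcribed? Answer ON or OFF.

Cu²⁺ is present, so RudB is active.
Autoinducer-2 is present, so YilJ is active.
With repressor RudB bound, *vorP* is not transcribed.
So VorP is not produced.
Citrulline is present, so DulS is active.
Xylulose is absent, so PurA is active.
With repressor PurA bound, *oxaV* is not transcribed.
So OxaV is not produced.
Norleucine is absent, so CilL is inactive.
Maltulose is absent, so GorK is active.
Activator GorK is present, so *bexR* is transcribed.
So BexR is produced and active.
With repressor BexR bound, *morC* is not transcribed.
So MorC is not produced.
With repressor DulS bound, *morX* is not transcribed.
So MorX is not produced.
With no repressor bound, *fubH* is transcribed.

ON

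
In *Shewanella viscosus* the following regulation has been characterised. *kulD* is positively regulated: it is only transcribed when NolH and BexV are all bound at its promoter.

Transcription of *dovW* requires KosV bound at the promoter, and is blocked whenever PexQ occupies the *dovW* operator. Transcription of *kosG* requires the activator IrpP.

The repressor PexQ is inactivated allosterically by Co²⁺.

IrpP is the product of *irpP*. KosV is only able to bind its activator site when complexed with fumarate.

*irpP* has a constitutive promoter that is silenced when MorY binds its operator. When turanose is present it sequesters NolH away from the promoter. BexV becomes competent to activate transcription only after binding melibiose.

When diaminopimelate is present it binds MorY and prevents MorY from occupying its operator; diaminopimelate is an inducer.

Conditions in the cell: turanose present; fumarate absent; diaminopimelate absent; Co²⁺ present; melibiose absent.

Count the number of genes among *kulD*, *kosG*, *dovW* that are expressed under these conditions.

Turanose is present, so NolH is inactive.
Melibiose is absent, so BexV is inactive.
Required activator NolH is absent, so *kulD* is not transcribed.
→ *kulD* is OFF.
Diaminopimelate is absent, so MorY is active.
With repressor MorY bound, *irpP* is not transcribed.
So IrpP is not produced.
Required activator IrpP is absent, so *kosG* is not transcribed.
→ *kosG* is OFF.
Fumarate is absent, so KosV is inactive.
Co²⁺ is present, so PexQ is inactive.
Required activator KosV is absent, so *dovW* is not transcribed.
→ *dovW* is OFF.
0 of the 3 genes are transcribed.

0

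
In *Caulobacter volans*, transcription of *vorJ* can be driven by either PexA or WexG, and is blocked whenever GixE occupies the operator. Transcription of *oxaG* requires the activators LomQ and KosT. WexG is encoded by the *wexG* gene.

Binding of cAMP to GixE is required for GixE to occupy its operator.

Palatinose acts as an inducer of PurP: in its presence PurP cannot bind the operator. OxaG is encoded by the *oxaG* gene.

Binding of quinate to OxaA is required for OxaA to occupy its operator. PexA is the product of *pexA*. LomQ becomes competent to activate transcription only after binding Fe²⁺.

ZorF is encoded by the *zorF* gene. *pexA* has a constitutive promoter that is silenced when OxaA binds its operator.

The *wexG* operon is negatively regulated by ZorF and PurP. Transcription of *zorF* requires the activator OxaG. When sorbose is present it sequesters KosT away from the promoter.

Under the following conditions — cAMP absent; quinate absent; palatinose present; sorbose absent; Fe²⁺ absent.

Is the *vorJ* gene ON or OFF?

Quinate is absent, so OxaA is inactive.
With no repressor bound, *pexA* is transcribed.
So PexA is produced and active.
Fe²⁺ is absent, so LomQ is inactive.
Sorbose is absent, so KosT is active.
Required activator LomQ is absent, so *oxaG* is not transcribed.
So OxaG is not produced.
Required activator OxaG is absent, so *zorF* is not transcribed.
So ZorF is not produced.
Palatinose is present, so PurP is inactive.
With no repressor bound, *wexG* is transcribed.
So WexG is produced and active.
cAMP is absent, so GixE is inactive.
Activator PexA is present, so *vorJ* is transcribed.

ON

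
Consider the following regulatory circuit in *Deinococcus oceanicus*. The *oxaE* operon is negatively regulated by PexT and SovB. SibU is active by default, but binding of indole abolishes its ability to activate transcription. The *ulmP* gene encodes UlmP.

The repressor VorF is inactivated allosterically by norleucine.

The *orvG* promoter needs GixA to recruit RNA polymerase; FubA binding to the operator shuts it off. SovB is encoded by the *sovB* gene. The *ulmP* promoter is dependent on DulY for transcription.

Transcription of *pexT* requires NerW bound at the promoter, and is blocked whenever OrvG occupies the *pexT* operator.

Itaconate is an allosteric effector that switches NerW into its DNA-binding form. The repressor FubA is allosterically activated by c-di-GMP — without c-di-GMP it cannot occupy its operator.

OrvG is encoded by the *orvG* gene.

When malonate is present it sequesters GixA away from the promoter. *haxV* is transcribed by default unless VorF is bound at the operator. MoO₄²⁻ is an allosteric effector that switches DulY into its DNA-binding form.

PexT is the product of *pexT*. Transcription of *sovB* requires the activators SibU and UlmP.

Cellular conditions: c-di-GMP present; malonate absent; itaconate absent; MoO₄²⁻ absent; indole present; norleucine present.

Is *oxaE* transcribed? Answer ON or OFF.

ON

Malonate is absent, so GixA is active.
c-di-GMP is present, so FubA is active.
With repressor FubA bound, *orvG* is not transcribed.
So OrvG is not produced.
Itaconate is absent, so NerW is inactive.
Required activator NerW is absent, so *pexT* is not transcribed.
So PexT is not produced.
Indole is present, so SibU is inactive.
MoO₄²⁻ is absent, so DulY is inactive.
Required activator DulY is absent, so *ulmP* is not transcribed.
So UlmP is not produced.
Required activator SibU is absent, so *sovB* is not transcribed.
So SovB is not produced.
With no repressor bound, *oxaE* is transcribed.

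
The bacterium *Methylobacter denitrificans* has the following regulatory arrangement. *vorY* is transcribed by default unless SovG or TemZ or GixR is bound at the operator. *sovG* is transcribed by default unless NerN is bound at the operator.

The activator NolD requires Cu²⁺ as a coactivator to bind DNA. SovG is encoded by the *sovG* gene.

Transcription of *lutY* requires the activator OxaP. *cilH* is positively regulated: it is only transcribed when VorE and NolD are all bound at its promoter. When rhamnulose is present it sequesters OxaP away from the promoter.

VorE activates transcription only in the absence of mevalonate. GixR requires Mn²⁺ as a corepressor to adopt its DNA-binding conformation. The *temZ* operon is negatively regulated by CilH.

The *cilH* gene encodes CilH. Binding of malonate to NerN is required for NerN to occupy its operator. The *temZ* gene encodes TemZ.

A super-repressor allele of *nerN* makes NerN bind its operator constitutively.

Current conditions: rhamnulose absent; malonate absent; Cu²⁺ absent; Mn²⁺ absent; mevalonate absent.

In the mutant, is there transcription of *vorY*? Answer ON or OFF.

NerN is constitutively active in this strain.
With repressor NerN bound, *sovG* is not transcribed.
So SovG is not produced.
Mevalonate is absent, so VorE is active.
Cu²⁺ is absent, so NolD is inactive.
Required activator NolD is absent, so *cilH* is not transcribed.
So CilH is not produced.
With no repressor bound, *temZ* is transcribed.
So TemZ is produced and active.
Mn²⁺ is absent, so GixR is inactive.
With repressor TemZ bound, *vorY* is not transcribed.

OFF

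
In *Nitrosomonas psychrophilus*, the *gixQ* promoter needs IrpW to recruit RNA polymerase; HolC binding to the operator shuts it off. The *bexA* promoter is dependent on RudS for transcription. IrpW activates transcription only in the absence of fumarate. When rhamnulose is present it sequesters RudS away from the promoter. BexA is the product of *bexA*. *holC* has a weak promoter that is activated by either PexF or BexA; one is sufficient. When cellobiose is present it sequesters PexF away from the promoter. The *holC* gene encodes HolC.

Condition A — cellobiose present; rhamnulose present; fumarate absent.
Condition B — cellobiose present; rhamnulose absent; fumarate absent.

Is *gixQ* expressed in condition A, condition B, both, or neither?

A only

Condition A:
Cellobiose is present, so PexF is inactive.
Rhamnulose is present, so RudS is inactive.
Required activator RudS is absent, so *bexA* is not transcribed.
So BexA is not produced.
No activator is available at the *holC* promoter, so *holC* is not transcribed.
So HolC is not produced.
Fumarate is absent, so IrpW is active.
No repressor is bound and IrpW is active, so *gixQ* is transcribed.
→ *gixQ* is ON in A.
Condition B:
Cellobiose is present, so PexF is inactive.
Rhamnulose is absent, so RudS is active.
No repressor is bound and RudS is active, so *bexA* is transcribed.
So BexA is produced and active.
Activator BexA is present, so *holC* is transcribed.
So HolC is produced and active.
Fumarate is absent, so IrpW is active.
With repressor HolC bound, *gixQ* is not transcribed.
→ *gixQ* is OFF in B.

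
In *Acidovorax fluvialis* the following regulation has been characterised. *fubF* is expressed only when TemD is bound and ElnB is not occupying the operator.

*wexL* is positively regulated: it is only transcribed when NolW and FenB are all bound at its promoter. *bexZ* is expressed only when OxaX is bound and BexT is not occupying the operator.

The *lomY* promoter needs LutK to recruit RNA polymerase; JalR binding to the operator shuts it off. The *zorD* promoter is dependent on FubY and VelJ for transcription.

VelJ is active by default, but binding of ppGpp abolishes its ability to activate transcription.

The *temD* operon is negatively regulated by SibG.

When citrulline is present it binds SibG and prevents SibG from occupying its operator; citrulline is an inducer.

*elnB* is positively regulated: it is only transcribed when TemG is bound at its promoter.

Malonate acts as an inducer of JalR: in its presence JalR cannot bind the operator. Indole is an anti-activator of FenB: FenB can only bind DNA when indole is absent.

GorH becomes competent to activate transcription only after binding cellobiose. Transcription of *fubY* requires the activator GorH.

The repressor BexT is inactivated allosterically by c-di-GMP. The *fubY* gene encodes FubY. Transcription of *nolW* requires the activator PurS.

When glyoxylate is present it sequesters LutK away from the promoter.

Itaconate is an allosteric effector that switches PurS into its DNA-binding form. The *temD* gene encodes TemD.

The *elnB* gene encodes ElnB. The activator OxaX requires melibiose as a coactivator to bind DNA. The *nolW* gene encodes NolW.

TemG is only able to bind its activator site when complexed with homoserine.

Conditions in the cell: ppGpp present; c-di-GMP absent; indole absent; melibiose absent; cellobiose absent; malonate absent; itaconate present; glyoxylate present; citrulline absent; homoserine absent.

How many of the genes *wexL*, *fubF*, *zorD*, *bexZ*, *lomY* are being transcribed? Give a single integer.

1

Itaconate is present, so PurS is active.
No repressor is bound and PurS is active, so *nolW* is transcribed.
So NolW is produced and active.
Indole is absent, so FenB is active.
No repressor is bound and NolW and FenB are active, so *wexL* is transcribed.
→ *wexL* is ON.
Citrulline is absent, so SibG is active.
With repressor SibG bound, *temD* is not transcribed.
So TemD is not produced.
Homoserine is absent, so TemG is inactive.
Required activator TemG is absent, so *elnB* is not transcribed.
So ElnB is not produced.
Required activator TemD is absent, so *fubF* is not transcribed.
→ *fubF* is OFF.
Cellobiose is absent, so GorH is inactive.
Required activator GorH is absent, so *fubY* is not transcribed.
So FubY is not produced.
ppGpp is present, so VelJ is inactive.
Required activator FubY is absent, so *zorD* is not transcribed.
→ *zorD* is OFF.
Melibiose is absent, so OxaX is inactive.
c-di-GMP is absent, so BexT is active.
With repressor BexT bound, *bexZ* is not transcribed.
→ *bexZ* is OFF.
Malonate is absent, so JalR is active.
Glyoxylate is present, so LutK is inactive.
With repressor JalR bound, *lomY* is not transcribed.
→ *lomY* is OFF.
1 of the 5 genes is transcribed.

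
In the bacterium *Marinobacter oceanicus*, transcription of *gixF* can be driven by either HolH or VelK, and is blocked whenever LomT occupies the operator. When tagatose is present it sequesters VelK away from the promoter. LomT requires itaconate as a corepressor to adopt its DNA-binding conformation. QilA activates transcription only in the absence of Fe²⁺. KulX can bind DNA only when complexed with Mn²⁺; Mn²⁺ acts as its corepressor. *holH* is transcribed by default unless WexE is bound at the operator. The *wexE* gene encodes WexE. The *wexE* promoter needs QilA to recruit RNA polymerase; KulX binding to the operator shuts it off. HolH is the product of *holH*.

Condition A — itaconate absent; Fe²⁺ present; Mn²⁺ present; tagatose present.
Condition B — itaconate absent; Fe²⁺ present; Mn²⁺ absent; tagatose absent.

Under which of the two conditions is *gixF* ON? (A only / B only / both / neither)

Condition A:
Itaconate is absent, so LomT is inactive.
Fe²⁺ is present, so QilA is inactive.
Mn²⁺ is present, so KulX is active.
With repressor KulX bound, *wexE* is not transcribed.
So WexE is not produced.
With no repressor bound, *holH* is transcribed.
So HolH is produced and active.
Tagatose is present, so VelK is inactive.
Activator HolH is present, so *gixF* is transcribed.
→ *gixF* is ON in A.
Condition B:
Itaconate is absent, so LomT is inactive.
Fe²⁺ is present, so QilA is inactive.
Mn²⁺ is absent, so KulX is inactive.
Required activator QilA is absent, so *wexE* is not transcribed.
So WexE is not produced.
With no repressor bound, *holH* is transcribed.
So HolH is produced and active.
Tagatose is absent, so VelK is active.
Activator HolH is present, so *gixF* is transcribed.
→ *gixF* is ON in B.

both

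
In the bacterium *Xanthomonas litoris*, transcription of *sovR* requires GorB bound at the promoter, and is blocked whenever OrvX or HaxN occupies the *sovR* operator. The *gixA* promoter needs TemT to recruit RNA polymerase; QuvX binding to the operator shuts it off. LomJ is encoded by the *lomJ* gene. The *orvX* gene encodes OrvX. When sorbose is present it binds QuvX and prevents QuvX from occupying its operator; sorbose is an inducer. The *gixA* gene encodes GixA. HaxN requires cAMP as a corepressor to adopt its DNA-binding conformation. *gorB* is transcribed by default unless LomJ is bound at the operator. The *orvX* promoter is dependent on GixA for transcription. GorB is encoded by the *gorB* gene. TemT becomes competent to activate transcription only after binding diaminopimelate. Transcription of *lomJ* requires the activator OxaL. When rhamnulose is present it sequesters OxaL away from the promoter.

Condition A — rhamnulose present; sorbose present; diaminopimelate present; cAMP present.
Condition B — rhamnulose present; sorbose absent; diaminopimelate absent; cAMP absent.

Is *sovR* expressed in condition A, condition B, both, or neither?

Condition A:
Rhamnulose is present, so OxaL is inactive.
Required activator OxaL is absent, so *lomJ* is not transcribed.
So LomJ is not produced.
With no repressor bound, *gorB* is transcribed.
So GorB is produced and active.
Sorbose is present, so QuvX is inactive.
Diaminopimelate is present, so TemT is active.
No repressor is bound and TemT is active, so *gixA* is transcribed.
So GixA is produced and active.
No repressor is bound and GixA is active, so *orvX* is transcribed.
So OrvX is produced and active.
cAMP is present, so HaxN is active.
With repressor OrvX bound, *sovR* is not transcribed.
→ *sovR* is OFF in A.
Condition B:
Rhamnulose is present, so OxaL is inactive.
Required activator OxaL is absent, so *lomJ* is not transcribed.
So LomJ is not produced.
With no repressor bound, *gorB* is transcribed.
So GorB is produced and active.
Sorbose is absent, so QuvX is active.
Diaminopimelate is absent, so TemT is inactive.
With repressor QuvX bound, *gixA* is not transcribed.
So GixA is not produced.
Required activator GixA is absent, so *orvX* is not transcribed.
So OrvX is not produced.
cAMP is absent, so HaxN is inactive.
No repressor is bound and GorB is active, so *sovR* is transcribed.
→ *sovR* is ON in B.

B only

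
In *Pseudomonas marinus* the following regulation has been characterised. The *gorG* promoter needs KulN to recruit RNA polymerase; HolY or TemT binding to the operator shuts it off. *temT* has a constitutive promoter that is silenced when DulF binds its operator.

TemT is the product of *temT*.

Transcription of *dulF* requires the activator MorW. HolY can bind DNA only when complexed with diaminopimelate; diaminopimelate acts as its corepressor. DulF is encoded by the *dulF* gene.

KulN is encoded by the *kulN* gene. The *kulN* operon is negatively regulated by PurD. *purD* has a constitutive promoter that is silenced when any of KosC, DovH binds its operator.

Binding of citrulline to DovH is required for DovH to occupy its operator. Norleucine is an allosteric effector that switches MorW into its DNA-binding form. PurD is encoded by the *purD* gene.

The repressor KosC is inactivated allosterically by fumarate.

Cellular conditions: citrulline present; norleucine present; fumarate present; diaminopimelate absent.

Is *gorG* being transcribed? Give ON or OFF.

Diaminopimelate is absent, so HolY is inactive.
Norleucine is present, so MorW is active.
No repressor is bound and MorW is active, so *dulF* is transcribed.
So DulF is produced and active.
With repressor DulF bound, *temT* is not transcribed.
So TemT is not produced.
Fumarate is present, so KosC is inactive.
Citrulline is present, so DovH is active.
With repressor DovH bound, *purD* is not transcribed.
So PurD is not produced.
With no repressor bound, *kulN* is transcribed.
So KulN is produced and active.
No repressor is bound and KulN is active, so *gorG* is transcribed.

ON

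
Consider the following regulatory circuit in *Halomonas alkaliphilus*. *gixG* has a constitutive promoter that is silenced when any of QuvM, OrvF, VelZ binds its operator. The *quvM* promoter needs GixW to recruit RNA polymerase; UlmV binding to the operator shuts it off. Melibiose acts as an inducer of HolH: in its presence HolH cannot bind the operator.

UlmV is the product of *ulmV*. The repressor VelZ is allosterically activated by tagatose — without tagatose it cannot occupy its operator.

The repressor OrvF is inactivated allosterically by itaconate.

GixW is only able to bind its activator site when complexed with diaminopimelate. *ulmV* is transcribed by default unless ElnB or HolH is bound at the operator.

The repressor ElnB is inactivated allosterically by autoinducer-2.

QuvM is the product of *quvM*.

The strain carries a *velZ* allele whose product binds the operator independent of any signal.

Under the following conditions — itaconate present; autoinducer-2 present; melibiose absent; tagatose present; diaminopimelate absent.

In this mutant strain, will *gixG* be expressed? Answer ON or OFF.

OFF

Autoinducer-2 is present, so ElnB is inactive.
Melibiose is absent, so HolH is active.
With repressor HolH bound, *ulmV* is not transcribed.
So UlmV is not produced.
Diaminopimelate is absent, so GixW is inactive.
Required activator GixW is absent, so *quvM* is not transcribed.
So QuvM is not produced.
Itaconate is present, so OrvF is inactive.
VelZ is constitutively active in this strain.
With repressor VelZ bound, *gixG* is not transcribed.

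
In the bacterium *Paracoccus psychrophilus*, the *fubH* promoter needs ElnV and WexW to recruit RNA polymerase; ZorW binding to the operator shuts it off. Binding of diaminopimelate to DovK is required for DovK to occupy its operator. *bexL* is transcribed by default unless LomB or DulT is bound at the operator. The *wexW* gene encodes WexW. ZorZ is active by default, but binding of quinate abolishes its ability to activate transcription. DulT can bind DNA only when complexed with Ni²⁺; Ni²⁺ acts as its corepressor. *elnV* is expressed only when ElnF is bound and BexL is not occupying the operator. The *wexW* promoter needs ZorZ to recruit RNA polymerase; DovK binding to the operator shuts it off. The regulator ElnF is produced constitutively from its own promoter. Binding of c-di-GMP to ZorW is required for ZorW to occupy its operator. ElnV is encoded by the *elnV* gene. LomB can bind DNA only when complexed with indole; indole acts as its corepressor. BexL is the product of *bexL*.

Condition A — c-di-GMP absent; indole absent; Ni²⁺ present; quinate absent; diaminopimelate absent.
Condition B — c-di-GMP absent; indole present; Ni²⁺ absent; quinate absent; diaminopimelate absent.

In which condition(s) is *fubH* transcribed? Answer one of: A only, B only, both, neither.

both

Condition A:
c-di-GMP is absent, so ZorW is inactive.
Indole is absent, so LomB is inactive.
Ni²⁺ is present, so DulT is active.
With repressor DulT bound, *bexL* is not transcribed.
So BexL is not produced.
ElnF is produced constitutively and is active.
No repressor is bound and ElnF is active, so *elnV* is transcribed.
So ElnV is produced and active.
Quinate is absent, so ZorZ is active.
Diaminopimelate is absent, so DovK is inactive.
No repressor is bound and ZorZ is active, so *wexW* is transcribed.
So WexW is produced and active.
No repressor is bound and ElnV and WexW are active, so *fubH* is transcribed.
→ *fubH* is ON in A.
Condition B:
c-di-GMP is absent, so ZorW is inactive.
Indole is present, so LomB is active.
Ni²⁺ is absent, so DulT is inactive.
With repressor LomB bound, *bexL* is not transcribed.
So BexL is not produced.
ElnF is produced constitutively and is active.
No repressor is bound and ElnF is active, so *elnV* is transcribed.
So ElnV is produced and active.
Quinate is absent, so ZorZ is active.
Diaminopimelate is absent, so DovK is inactive.
No repressor is bound and ZorZ is active, so *wexW* is transcribed.
So WexW is produced and active.
No repressor is bound and ElnV and WexW are active, so *fubH* is transcribed.
→ *fubH* is ON in B.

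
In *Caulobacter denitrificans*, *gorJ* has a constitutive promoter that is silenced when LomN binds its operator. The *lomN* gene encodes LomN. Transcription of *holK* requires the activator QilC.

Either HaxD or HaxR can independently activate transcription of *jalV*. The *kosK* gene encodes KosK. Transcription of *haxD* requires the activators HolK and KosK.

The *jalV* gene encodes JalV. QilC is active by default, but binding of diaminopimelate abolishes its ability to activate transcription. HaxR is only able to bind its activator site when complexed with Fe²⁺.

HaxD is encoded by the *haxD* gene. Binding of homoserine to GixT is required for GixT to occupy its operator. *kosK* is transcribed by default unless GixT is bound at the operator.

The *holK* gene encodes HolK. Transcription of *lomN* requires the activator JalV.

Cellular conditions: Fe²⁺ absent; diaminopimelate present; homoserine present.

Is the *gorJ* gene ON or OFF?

ON

Diaminopimelate is present, so QilC is inactive.
Required activator QilC is absent, so *holK* is not transcribed.
So HolK is not produced.
Homoserine is present, so GixT is active.
With repressor GixT bound, *kosK* is not transcribed.
So KosK is not produced.
Required activator HolK is absent, so *haxD* is not transcribed.
So HaxD is not produced.
Fe²⁺ is absent, so HaxR is inactive.
No activator is available at the *jalV* promoter, so *jalV* is not transcribed.
So JalV is not produced.
Required activator JalV is absent, so *lomN* is not transcribed.
So LomN is not produced.
With no repressor bound, *gorJ* is transcribed.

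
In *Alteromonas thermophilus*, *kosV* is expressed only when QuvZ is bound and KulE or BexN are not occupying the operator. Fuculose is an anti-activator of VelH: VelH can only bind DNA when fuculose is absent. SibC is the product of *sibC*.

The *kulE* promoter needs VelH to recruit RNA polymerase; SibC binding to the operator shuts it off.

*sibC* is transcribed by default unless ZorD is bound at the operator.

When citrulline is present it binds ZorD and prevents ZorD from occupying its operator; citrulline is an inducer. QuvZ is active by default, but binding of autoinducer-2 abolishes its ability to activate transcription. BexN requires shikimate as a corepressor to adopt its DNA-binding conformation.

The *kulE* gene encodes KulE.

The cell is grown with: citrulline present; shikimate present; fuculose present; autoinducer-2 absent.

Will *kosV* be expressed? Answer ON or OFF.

OFF

Fuculose is present, so VelH is inactive.
Citrulline is present, so ZorD is inactive.
With no repressor bound, *sibC* is transcribed.
So SibC is produced and active.
With repressor SibC bound, *kulE* is not transcribed.
So KulE is not produced.
Shikimate is present, so BexN is active.
Autoinducer-2 is absent, so QuvZ is active.
With repressor BexN bound, *kosV* is not transcribed.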